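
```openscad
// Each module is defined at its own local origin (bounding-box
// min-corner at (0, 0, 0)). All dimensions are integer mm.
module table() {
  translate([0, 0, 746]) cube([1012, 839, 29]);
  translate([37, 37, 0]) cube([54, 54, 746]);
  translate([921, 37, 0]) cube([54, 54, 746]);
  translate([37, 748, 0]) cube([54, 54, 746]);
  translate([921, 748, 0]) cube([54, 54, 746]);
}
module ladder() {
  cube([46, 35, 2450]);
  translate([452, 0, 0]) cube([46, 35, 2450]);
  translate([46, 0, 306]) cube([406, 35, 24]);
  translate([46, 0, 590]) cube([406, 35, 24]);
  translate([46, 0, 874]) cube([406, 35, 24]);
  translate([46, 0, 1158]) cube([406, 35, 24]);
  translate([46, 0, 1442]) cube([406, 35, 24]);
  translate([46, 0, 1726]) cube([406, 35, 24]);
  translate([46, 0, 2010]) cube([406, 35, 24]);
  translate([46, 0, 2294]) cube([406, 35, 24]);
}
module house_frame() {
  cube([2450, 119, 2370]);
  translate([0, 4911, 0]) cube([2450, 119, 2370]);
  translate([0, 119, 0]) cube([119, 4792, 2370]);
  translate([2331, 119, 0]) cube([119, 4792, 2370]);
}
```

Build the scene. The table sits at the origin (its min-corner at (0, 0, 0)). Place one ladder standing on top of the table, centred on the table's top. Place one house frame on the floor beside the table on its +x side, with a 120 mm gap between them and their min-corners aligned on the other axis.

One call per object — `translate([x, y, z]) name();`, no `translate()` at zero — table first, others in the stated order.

table();
translate([257, 402, 775]) ladder();
translate([1132, 0, 0]) house_frame();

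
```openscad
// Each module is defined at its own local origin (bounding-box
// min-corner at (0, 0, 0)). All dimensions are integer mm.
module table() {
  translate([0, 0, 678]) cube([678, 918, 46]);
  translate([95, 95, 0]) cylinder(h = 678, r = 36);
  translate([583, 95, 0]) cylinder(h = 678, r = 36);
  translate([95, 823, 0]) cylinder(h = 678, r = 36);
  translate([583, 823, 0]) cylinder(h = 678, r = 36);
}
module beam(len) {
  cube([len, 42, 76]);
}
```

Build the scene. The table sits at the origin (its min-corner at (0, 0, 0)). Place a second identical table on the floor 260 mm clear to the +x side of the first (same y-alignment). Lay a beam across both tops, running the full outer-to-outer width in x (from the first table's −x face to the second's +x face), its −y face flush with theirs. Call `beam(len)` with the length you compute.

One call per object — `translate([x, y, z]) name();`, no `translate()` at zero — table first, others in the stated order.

table();
translate([938, 0, 0]) table();
translate([0, 0, 724]) beam(1616);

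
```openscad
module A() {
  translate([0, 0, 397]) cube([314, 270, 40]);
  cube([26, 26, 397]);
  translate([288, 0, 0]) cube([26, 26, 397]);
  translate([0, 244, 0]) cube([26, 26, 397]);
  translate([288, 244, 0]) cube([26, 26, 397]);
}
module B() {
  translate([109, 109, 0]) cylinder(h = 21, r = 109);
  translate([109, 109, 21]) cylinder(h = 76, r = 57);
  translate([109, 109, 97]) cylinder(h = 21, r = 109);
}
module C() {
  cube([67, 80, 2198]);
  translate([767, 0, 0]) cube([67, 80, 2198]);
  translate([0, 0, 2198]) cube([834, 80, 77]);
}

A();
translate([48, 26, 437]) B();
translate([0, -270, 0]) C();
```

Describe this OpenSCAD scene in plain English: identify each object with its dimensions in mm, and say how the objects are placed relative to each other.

A is a simple wooden stool: a rectangular seat 314 mm (x) by 270 mm (y), 40 mm thick, top face at z = 437 mm, on four square legs, each 26×26 mm in cross-section. The legs rest on z = 0, each flush with a corner of the seat.

B is a spool: two coaxial disc flanges of radius 109 mm and thickness 21 mm, joined by a core cylinder of radius 57 mm and height 76 mm. The lower flange rests on z = 0 and the three cylinders share a vertical axis.

C is a rectangular door frame: two vertical jambs of 67×80 mm section, 2198 mm tall, with a clear opening 700 mm wide between their inner faces. A header 77 mm tall and 80 mm deep lies on top of the jambs and spans the full outside width.

The spool is on top of the stool, centred. The door frame is on the floor beside the stool on its −y side.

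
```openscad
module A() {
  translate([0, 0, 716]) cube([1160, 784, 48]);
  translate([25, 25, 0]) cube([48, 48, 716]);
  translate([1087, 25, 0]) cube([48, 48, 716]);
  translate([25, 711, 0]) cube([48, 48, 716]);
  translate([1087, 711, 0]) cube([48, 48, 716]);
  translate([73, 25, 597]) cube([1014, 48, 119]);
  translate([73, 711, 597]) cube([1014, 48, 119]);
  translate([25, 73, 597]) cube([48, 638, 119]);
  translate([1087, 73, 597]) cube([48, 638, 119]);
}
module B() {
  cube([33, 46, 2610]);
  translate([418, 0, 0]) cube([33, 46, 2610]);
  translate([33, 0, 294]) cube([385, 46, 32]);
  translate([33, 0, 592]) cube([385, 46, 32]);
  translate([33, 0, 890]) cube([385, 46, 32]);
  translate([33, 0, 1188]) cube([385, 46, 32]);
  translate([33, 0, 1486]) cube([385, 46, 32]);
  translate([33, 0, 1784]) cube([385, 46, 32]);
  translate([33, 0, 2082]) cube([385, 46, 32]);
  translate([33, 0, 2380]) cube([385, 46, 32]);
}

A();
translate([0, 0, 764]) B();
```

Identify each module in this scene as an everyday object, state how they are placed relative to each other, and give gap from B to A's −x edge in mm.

The ladder's min-x is at 0; the table's min-x is 0; gap = 0 mm.

A is a table. B is a ladder. The ladder is on top of the table. The gap from the ladder to the table's −x edge is 0 mm.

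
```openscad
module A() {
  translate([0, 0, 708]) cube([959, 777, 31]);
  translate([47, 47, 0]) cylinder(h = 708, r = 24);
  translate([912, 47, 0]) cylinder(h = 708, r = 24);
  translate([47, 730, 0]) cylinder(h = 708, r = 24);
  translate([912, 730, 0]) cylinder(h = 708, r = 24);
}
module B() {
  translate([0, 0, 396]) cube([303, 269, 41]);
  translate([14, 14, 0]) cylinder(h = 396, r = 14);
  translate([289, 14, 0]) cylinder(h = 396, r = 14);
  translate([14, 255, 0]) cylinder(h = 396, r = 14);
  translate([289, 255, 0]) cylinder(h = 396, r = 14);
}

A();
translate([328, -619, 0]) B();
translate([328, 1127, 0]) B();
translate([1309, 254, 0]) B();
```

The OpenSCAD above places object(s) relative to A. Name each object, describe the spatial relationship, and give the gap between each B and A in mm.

A is a table. B is a stool. Three stools sit around the table at the −y, +y, +x sides. The gap between each stool and the table is 350 mm.

Each stool's nearest face is 350 mm from the table's bounding box.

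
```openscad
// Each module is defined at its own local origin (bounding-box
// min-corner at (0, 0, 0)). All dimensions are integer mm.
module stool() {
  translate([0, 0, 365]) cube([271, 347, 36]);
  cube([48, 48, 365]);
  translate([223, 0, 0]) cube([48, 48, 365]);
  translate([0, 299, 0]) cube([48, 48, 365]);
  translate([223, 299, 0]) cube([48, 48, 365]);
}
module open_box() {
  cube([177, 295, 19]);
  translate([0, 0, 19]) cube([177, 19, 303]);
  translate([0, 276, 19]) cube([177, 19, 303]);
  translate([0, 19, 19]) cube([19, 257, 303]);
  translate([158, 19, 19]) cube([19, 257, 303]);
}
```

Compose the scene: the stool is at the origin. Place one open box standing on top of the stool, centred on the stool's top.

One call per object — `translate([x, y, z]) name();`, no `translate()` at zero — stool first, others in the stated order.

stool();
translate([47, 26, 401]) open_box();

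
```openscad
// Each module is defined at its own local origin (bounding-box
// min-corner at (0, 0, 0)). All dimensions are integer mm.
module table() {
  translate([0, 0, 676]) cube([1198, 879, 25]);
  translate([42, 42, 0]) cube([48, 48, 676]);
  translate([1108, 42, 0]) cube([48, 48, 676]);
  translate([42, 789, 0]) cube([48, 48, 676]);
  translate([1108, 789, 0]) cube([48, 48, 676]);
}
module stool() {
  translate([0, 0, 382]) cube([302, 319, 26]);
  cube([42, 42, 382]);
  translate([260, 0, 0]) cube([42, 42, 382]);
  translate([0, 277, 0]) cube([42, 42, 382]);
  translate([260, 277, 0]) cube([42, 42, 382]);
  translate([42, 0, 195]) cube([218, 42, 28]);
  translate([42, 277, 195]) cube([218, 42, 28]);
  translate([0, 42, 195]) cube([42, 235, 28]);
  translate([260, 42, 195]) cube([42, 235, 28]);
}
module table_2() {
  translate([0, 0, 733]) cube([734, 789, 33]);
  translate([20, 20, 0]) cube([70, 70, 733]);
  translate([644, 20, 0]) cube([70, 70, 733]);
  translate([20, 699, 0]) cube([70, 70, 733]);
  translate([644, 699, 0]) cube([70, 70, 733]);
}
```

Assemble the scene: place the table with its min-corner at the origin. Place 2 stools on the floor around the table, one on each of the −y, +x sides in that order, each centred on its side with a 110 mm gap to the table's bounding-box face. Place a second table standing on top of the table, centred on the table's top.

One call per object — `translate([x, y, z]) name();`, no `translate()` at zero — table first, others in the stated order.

table();
translate([448, -429, 0]) stool();
translate([1308, 280, 0]) stool();
translate([232, 45, 701]) table_2();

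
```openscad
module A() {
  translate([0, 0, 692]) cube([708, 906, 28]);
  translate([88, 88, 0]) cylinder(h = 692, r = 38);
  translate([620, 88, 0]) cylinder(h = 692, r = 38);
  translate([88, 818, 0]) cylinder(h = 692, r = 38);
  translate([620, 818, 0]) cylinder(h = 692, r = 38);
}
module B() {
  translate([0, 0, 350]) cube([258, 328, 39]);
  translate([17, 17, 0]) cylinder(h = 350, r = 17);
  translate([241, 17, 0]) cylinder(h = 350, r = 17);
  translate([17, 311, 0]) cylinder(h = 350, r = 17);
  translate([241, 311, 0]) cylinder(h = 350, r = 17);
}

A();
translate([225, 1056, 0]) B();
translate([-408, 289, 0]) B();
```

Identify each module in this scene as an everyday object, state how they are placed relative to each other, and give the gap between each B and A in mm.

Each stool's nearest face is 150 mm from the table's bounding box.

A is a table. B is a stool. Two stools sit around the table at the +y, −x sides. The gap between each stool and the table is 150 mm.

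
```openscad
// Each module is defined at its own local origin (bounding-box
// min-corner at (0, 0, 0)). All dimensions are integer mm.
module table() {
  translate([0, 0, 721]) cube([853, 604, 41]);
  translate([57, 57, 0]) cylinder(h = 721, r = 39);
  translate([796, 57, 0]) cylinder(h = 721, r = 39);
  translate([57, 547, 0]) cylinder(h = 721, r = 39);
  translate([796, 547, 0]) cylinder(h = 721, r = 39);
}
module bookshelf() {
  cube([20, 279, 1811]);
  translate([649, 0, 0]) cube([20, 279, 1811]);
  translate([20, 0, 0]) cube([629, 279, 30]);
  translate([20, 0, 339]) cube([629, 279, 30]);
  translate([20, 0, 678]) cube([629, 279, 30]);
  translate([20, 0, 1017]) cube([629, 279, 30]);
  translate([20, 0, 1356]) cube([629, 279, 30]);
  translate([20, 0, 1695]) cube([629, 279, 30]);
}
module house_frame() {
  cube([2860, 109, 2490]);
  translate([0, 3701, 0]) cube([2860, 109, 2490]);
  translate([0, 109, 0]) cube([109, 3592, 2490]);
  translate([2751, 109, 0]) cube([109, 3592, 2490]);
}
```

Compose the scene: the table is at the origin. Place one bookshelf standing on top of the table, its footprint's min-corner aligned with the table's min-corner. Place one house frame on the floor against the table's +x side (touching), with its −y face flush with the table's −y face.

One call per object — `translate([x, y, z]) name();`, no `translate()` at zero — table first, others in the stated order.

table();
translate([0, 0, 762]) bookshelf();
translate([853, 0, 0]) house_frame();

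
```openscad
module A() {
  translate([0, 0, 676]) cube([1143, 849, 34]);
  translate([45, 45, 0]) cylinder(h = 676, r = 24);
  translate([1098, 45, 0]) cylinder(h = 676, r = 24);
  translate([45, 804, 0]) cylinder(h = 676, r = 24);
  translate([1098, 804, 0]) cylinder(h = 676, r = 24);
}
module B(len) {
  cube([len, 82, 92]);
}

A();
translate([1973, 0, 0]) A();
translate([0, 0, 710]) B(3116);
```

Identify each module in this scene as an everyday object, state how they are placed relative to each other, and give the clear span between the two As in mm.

Second table starts at x = 1973; first ends at x = 1143; clear span = 1973 − 1143 = 830 mm.

A is a table. B is a beam. A beam spans the tops of two tables. The clear span between the two tables is 830 mm.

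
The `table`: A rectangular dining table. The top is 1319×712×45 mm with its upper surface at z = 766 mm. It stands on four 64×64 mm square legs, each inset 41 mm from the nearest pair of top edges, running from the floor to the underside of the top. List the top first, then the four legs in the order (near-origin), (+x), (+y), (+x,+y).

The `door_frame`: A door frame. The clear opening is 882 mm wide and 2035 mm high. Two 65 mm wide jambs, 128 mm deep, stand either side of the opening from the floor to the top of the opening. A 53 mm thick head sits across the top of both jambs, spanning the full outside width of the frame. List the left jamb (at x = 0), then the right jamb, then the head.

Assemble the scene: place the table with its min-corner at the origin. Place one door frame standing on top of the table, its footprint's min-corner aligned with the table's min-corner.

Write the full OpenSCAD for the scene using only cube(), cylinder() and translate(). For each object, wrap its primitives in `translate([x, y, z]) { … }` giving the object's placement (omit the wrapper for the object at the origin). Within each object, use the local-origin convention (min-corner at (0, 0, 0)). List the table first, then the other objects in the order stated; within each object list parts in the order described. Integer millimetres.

translate([0, 0, 721]) cube([1319, 712, 45]);
translate([41, 41, 0]) cube([64, 64, 721]);
translate([1214, 41, 0]) cube([64, 64, 721]);
translate([41, 607, 0]) cube([64, 64, 721]);
translate([1214, 607, 0]) cube([64, 64, 721]);
translate([0, 0, 766]) {
  cube([65, 128, 2035]);
  translate([947, 0, 0]) cube([65, 128, 2035]);
  translate([0, 0, 2035]) cube([1012, 128, 53]);
}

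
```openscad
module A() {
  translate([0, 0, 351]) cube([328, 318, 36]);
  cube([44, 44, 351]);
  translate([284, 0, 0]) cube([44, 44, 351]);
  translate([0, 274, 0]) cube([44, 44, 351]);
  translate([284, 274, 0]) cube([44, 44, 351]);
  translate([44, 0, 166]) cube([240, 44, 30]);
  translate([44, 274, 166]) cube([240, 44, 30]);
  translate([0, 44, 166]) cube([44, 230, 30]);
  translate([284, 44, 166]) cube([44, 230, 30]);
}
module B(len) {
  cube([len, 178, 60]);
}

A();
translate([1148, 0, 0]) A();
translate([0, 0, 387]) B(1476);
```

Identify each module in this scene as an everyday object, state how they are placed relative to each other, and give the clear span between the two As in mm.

A is a stool. B is a beam. A beam spans the tops of two stools. The clear span between the two stools is 820 mm.

Second stool starts at x = 1148; first ends at x = 328; clear span = 1148 − 328 = 820 mm.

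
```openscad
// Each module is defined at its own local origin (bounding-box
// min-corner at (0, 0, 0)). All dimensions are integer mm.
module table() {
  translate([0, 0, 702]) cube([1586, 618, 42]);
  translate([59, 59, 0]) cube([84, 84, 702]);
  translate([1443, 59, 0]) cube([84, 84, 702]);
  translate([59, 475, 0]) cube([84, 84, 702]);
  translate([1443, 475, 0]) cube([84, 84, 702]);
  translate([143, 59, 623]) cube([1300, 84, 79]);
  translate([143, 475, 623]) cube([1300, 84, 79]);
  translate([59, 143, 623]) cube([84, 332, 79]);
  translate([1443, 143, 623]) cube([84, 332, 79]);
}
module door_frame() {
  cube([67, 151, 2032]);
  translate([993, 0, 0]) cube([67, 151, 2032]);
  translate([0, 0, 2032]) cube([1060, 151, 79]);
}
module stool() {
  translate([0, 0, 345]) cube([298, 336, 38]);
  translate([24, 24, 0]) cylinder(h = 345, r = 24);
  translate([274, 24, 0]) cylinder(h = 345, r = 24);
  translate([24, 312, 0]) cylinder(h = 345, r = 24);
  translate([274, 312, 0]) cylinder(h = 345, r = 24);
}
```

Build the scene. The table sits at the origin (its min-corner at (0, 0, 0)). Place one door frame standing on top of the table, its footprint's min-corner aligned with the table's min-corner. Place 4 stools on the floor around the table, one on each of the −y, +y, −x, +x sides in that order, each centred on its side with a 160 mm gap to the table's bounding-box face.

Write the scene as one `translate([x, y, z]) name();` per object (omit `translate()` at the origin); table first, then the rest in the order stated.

table();
translate([0, 0, 744]) door_frame();
translate([644, -496, 0]) stool();
translate([644, 778, 0]) stool();
translate([-458, 141, 0]) stool();
translate([1746, 141, 0]) stool();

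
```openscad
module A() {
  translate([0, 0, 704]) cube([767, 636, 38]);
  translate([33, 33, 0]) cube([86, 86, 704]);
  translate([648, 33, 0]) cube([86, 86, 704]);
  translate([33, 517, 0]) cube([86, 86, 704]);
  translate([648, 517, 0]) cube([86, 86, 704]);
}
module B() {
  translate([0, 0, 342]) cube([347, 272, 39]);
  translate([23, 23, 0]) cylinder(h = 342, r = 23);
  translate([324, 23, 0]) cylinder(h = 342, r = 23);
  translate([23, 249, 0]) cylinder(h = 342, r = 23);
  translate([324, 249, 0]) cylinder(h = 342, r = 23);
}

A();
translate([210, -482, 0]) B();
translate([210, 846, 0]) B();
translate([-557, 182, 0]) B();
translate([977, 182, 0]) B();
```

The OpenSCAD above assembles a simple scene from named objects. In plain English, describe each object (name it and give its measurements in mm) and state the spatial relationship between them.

A is a table: top 767 mm (x) × 636 mm (y), 38 mm thick, upper face at z = 742 mm, on four 86×86 mm square legs, each inset 33 mm from the nearest pair of top edges, running from z = 0 to the bottom of the top.

B is a four-legged stool. The seat is a 347×272×39 mm slab whose top surface is at z = 381 mm; four round legs, each 46 mm in diameter, run from the floor (z = 0) to the underside of the seat, each leg's axis is inset half a diameter from the nearest pair of seat edges (so the leg's bounding box is flush with the corner).

Four stools sit around the table at the −y, +y, −x, +x sides.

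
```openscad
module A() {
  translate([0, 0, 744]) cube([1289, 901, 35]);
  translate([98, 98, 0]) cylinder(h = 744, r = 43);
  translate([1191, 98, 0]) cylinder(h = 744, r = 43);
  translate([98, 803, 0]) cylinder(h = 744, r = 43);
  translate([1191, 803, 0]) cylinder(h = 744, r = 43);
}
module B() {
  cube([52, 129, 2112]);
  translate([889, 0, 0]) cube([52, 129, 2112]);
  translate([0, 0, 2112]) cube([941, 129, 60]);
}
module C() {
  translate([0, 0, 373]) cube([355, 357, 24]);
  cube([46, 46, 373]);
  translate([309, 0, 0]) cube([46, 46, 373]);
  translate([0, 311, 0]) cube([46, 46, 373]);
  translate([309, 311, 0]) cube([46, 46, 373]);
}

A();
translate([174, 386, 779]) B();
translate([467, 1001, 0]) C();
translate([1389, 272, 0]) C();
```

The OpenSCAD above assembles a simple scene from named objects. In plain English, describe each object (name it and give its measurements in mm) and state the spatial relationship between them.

A is a table with a 1289×901 mm rectangular top, 35 mm thick, top surface at z = 779 mm, supported by four round legs of 86 mm diameter, each leg's bounding box inset 55 mm from the nearest pair of top edges, running from the floor.

B is a rectangular door frame: two vertical jambs of 52×129 mm section, 2112 mm tall, with a clear opening 837 mm wide between their inner faces. A header 60 mm tall and 129 mm deep lies on top of the jambs and spans the full outside width.

C is a four-legged stool. The seat is 355×357 mm, 24 mm thick, top at z = 397 mm. It stands on four square legs, each 46×46 mm in cross-section, from z = 0 to the seat underside, each flush with a corner of the seat.

The door frame is on top of the table, centred. Two stools sit around the table at the +y, +x sides.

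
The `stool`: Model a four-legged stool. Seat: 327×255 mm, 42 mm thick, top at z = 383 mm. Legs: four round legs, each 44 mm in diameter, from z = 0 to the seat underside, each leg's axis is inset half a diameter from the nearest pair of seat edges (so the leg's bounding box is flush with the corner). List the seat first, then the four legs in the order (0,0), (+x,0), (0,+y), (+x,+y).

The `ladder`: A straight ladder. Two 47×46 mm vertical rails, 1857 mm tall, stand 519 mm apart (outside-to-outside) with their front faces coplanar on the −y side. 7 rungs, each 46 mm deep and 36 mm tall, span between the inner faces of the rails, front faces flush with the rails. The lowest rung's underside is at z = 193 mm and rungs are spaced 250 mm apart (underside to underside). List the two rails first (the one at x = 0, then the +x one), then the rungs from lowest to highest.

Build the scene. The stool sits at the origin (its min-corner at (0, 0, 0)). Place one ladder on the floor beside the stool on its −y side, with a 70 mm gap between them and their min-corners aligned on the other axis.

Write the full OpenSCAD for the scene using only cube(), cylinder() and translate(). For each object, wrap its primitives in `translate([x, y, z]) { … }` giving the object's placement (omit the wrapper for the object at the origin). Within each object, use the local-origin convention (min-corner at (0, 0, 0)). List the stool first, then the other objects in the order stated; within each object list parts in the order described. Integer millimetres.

translate([0, 0, 341]) cube([327, 255, 42]);
translate([22, 22, 0]) cylinder(h = 341, r = 22);
translate([305, 22, 0]) cylinder(h = 341, r = 22);
translate([22, 233, 0]) cylinder(h = 341, r = 22);
translate([305, 233, 0]) cylinder(h = 341, r = 22);
translate([0, -116, 0]) {
  cube([47, 46, 1857]);
  translate([472, 0, 0]) cube([47, 46, 1857]);
  translate([47, 0, 193]) cube([425, 46, 36]);
  translate([47, 0, 443]) cube([425, 46, 36]);
  translate([47, 0, 693]) cube([425, 46, 36]);
  translate([47, 0, 943]) cube([425, 46, 36]);
  translate([47, 0, 1193]) cube([425, 46, 36]);
  translate([47, 0, 1443]) cube([425, 46, 36]);
  translate([47, 0, 1693]) cube([425, 46, 36]);
}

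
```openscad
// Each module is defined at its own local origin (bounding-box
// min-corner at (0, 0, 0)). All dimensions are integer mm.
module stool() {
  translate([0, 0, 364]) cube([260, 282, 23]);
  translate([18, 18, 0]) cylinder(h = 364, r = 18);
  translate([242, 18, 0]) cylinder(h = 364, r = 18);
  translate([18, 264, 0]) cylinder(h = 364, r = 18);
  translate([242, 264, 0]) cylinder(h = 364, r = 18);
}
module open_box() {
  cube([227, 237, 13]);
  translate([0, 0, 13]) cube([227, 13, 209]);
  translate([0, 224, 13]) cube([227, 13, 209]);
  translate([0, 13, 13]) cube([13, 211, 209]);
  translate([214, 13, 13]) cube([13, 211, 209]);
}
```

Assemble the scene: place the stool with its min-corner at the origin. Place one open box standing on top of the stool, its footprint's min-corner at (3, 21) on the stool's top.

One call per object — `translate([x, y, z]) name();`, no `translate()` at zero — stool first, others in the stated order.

stool();
translate([3, 21, 387]) open_box();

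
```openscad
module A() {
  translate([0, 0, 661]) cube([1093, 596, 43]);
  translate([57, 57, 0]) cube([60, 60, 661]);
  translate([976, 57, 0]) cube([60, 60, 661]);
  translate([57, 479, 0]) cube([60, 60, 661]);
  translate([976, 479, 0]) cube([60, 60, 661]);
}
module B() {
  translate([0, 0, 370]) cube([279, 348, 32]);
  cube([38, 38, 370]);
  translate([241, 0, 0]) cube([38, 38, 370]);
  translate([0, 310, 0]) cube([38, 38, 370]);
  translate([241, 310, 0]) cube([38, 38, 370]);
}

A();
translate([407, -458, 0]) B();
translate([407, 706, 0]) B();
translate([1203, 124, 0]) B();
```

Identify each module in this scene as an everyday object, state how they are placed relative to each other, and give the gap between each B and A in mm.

Each stool's nearest face is 110 mm from the table's bounding box.

A is a table. B is a stool. Three stools sit around the table at the −y, +y, +x sides. The gap between each stool and the table is 110 mm.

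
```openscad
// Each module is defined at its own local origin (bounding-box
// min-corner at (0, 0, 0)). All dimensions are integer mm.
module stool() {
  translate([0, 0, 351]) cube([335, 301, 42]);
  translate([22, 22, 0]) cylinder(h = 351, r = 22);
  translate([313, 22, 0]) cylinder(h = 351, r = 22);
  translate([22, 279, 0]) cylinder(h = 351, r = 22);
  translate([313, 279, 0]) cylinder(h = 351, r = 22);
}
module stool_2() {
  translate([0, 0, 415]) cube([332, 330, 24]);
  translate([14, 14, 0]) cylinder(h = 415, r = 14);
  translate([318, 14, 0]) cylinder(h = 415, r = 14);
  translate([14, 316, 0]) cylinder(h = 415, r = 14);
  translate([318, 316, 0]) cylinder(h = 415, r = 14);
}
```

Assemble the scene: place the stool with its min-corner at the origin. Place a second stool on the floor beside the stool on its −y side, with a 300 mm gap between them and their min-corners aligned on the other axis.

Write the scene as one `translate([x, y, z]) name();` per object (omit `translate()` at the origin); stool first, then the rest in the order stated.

stool();
translate([0, -630, 0]) stool_2();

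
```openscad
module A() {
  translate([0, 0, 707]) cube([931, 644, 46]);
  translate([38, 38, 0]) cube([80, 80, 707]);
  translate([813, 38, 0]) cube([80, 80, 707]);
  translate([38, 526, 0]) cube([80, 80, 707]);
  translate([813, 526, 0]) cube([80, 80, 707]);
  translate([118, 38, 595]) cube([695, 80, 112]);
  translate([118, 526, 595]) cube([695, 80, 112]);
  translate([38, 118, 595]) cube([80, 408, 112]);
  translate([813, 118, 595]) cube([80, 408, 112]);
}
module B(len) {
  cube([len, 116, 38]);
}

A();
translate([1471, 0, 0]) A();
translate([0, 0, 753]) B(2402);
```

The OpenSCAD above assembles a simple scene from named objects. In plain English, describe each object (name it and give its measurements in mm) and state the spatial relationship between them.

A is a rectangular dining table. The top is 931×644×46 mm with its upper surface at z = 753 mm. It stands on four 80×80 mm square legs, each inset 38 mm from the nearest pair of top edges, running from the floor to the underside of the top. Four apron rails, 80 mm thick and 112 mm tall, run between adjacent legs with their top edges flush with the underside of the top and their outer faces flush with the legs' outer faces.

B is a rectangular beam 2402 mm long (x), 116 mm deep (y), 38 mm thick (z).

The beam spans the tops of two tables placed 540 mm apart, resting at z = 753 mm.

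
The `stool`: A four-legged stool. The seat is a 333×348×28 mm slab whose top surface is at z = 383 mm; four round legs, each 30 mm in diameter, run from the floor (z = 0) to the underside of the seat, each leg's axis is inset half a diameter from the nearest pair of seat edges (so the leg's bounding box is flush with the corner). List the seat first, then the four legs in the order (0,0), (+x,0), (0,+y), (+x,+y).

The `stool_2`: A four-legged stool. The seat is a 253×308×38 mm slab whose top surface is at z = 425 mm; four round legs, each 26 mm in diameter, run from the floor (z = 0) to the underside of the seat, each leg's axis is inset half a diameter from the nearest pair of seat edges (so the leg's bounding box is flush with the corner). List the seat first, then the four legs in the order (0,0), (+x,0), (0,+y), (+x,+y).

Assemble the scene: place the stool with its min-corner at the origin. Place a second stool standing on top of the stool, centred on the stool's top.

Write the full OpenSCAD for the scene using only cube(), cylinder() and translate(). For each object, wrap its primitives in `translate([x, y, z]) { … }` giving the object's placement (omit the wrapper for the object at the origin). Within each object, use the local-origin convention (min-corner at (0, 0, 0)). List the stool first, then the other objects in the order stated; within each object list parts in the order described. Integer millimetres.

translate([0, 0, 355]) cube([333, 348, 28]);
translate([15, 15, 0]) cylinder(h = 355, r = 15);
translate([318, 15, 0]) cylinder(h = 355, r = 15);
translate([15, 333, 0]) cylinder(h = 355, r = 15);
translate([318, 333, 0]) cylinder(h = 355, r = 15);
translate([40, 20, 383]) {
  translate([0, 0, 387]) cube([253, 308, 38]);
  translate([13, 13, 0]) cylinder(h = 387, r = 13);
  translate([240, 13, 0]) cylinder(h = 387, r = 13);
  translate([13, 295, 0]) cylinder(h = 387, r = 13);
  translate([240, 295, 0]) cylinder(h = 387, r = 13);
}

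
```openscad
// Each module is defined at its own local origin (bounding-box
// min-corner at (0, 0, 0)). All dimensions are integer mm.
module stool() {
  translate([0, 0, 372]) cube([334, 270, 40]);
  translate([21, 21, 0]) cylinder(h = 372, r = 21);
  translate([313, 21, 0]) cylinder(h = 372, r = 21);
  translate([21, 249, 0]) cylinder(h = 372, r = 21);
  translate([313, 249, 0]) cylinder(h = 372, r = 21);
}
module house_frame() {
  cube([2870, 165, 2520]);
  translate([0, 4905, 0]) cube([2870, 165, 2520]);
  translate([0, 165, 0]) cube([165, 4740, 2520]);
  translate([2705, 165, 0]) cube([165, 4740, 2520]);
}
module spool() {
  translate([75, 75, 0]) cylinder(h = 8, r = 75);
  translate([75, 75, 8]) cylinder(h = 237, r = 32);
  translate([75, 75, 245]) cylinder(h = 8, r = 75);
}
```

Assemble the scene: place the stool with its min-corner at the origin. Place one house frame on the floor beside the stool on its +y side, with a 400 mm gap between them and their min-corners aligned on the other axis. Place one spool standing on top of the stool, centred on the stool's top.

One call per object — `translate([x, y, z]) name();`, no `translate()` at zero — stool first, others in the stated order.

stool();
translate([0, 670, 0]) house_frame();
translate([92, 60, 412]) spool();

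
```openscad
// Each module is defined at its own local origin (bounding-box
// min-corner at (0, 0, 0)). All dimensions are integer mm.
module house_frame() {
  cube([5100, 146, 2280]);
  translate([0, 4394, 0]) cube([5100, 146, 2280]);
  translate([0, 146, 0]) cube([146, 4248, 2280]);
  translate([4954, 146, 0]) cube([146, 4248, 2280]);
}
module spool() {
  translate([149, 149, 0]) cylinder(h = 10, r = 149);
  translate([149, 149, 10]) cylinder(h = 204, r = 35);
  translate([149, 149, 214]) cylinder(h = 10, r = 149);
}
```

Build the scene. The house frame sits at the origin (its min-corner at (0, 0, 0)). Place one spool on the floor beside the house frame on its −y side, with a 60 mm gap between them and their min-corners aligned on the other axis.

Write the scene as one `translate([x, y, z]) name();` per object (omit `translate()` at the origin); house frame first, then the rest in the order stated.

house_frame();
translate([0, -358, 0]) spool();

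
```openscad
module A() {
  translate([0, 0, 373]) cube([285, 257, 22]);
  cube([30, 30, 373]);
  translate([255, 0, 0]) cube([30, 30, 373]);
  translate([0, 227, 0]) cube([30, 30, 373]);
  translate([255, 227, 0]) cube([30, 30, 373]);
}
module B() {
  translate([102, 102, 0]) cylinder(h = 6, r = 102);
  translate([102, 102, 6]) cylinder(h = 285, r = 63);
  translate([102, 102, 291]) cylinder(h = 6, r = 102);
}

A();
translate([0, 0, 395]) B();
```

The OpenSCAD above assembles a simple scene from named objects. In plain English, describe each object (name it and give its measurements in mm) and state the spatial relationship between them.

A is a four-legged stool. The seat is a 285×257×22 mm slab whose top surface is at z = 395 mm; four square legs, each 30×30 mm in cross-section, run from the floor (z = 0) to the underside of the seat, each flush with a corner of the seat.

B is a spool: two coaxial disc flanges of radius 102 mm and thickness 6 mm, joined by a core cylinder of radius 63 mm and height 285 mm. The lower flange rests on z = 0 and the three cylinders share a vertical axis.

The spool is on top of the stool.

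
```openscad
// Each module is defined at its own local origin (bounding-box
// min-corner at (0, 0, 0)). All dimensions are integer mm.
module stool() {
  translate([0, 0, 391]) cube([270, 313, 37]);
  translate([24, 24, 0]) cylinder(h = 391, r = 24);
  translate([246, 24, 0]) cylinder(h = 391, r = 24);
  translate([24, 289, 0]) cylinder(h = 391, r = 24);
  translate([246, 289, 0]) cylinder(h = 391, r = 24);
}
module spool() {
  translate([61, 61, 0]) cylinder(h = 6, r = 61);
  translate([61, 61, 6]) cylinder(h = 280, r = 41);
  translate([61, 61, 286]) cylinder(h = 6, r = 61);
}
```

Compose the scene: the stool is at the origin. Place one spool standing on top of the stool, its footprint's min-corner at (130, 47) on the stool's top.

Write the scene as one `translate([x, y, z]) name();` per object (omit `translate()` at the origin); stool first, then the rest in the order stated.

stool();
translate([130, 47, 428]) spool();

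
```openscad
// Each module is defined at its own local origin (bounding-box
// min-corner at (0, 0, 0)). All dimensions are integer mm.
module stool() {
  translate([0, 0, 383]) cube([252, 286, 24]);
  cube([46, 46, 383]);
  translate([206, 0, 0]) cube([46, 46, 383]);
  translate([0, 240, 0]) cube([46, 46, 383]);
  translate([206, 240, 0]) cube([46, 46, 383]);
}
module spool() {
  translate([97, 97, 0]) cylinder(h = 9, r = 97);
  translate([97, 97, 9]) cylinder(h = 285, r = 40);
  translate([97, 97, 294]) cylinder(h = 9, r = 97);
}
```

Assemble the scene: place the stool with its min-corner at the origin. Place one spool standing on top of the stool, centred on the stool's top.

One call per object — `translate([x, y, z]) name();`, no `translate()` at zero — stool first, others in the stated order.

stool();
translate([29, 46, 407]) spool();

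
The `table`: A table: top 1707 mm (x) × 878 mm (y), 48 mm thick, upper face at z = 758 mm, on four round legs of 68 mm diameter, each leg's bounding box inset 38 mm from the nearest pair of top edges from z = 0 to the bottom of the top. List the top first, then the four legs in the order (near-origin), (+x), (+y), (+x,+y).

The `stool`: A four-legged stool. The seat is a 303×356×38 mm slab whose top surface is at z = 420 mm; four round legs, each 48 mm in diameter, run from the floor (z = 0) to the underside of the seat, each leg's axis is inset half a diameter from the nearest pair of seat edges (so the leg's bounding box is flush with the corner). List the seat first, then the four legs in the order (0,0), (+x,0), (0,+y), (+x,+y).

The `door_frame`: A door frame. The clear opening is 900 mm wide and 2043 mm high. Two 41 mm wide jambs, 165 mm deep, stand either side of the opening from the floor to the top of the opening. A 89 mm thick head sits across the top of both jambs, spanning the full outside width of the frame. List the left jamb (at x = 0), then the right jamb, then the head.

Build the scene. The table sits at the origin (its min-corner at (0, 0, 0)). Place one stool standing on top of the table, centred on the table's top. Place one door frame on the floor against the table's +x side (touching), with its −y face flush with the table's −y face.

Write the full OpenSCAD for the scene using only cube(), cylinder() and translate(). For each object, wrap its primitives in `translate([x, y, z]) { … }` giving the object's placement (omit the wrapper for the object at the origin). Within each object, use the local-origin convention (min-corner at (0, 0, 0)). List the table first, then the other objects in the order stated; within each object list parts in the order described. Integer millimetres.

translate([0, 0, 710]) cube([1707, 878, 48]);
translate([72, 72, 0]) cylinder(h = 710, r = 34);
translate([1635, 72, 0]) cylinder(h = 710, r = 34);
translate([72, 806, 0]) cylinder(h = 710, r = 34);
translate([1635, 806, 0]) cylinder(h = 710, r = 34);
translate([702, 261, 758]) {
  translate([0, 0, 382]) cube([303, 356, 38]);
  translate([24, 24, 0]) cylinder(h = 382, r = 24);
  translate([279, 24, 0]) cylinder(h = 382, r = 24);
  translate([24, 332, 0]) cylinder(h = 382, r = 24);
  translate([279, 332, 0]) cylinder(h = 382, r = 24);
}
translate([1707, 0, 0]) {
  cube([41, 165, 2043]);
  translate([941, 0, 0]) cube([41, 165, 2043]);
  translate([0, 0, 2043]) cube([982, 165, 89]);
}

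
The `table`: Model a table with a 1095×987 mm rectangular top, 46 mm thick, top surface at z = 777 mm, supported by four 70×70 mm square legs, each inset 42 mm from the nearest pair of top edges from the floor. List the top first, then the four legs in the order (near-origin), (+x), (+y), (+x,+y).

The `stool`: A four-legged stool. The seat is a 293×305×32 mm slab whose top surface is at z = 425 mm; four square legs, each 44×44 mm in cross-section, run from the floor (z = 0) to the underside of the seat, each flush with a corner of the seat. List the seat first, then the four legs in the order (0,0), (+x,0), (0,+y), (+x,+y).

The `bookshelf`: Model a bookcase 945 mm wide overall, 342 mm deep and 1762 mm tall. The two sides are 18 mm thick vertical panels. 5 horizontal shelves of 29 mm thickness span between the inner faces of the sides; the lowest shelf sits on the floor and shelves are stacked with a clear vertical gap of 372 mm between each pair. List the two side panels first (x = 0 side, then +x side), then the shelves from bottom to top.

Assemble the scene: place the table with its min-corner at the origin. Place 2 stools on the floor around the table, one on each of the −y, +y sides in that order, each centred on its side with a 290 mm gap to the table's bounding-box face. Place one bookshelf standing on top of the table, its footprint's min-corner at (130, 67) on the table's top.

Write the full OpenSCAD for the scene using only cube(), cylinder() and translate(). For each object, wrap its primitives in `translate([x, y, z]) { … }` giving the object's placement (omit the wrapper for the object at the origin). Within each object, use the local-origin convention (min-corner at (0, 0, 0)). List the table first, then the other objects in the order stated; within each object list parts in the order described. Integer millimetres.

translate([0, 0, 731]) cube([1095, 987, 46]);
translate([42, 42, 0]) cube([70, 70, 731]);
translate([983, 42, 0]) cube([70, 70, 731]);
translate([42, 875, 0]) cube([70, 70, 731]);
translate([983, 875, 0]) cube([70, 70, 731]);
translate([401, -595, 0]) {
  translate([0, 0, 393]) cube([293, 305, 32]);
  cube([44, 44, 393]);
  translate([249, 0, 0]) cube([44, 44, 393]);
  translate([0, 261, 0]) cube([44, 44, 393]);
  translate([249, 261, 0]) cube([44, 44, 393]);
}
translate([401, 1277, 0]) {
  translate([0, 0, 393]) cube([293, 305, 32]);
  cube([44, 44, 393]);
  translate([249, 0, 0]) cube([44, 44, 393]);
  translate([0, 261, 0]) cube([44, 44, 393]);
  translate([249, 261, 0]) cube([44, 44, 393]);
}
translate([130, 67, 777]) {
  cube([18, 342, 1762]);
  translate([927, 0, 0]) cube([18, 342, 1762]);
  translate([18, 0, 0]) cube([909, 342, 29]);
  translate([18, 0, 401]) cube([909, 342, 29]);
  translate([18, 0, 802]) cube([909, 342, 29]);
  translate([18, 0, 1203]) cube([909, 342, 29]);
  translate([18, 0, 1604]) cube([909, 342, 29]);
}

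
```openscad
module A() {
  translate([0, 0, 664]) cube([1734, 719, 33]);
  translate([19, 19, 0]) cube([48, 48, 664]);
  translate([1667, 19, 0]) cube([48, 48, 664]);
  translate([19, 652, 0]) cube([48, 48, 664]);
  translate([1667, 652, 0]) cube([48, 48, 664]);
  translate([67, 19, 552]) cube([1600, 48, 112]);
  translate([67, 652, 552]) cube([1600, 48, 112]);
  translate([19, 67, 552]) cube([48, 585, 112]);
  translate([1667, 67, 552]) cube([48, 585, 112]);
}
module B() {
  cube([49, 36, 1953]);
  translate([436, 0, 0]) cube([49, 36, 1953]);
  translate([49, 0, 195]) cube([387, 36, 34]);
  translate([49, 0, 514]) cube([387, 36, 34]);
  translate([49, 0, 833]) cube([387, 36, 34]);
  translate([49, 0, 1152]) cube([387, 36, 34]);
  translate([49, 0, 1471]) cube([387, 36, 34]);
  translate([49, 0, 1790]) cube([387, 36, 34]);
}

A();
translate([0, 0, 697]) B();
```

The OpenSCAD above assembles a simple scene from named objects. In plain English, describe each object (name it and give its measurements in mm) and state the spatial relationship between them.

A is a table with a 1734×719 mm rectangular top, 33 mm thick, top surface at z = 697 mm, supported by four 48×48 mm square legs, each inset 19 mm from the nearest pair of top edges, running from the floor. Four apron rails, 48 mm thick and 112 mm tall, run between adjacent legs with their top edges flush with the underside of the top and their outer faces flush with the legs' outer faces.

B is a wooden ladder with two side rails of 49×36 mm section and 1953 mm height, set 485 mm apart overall. Between them run 6 rectangular rungs (36 mm deep, 34 mm thick), front faces flush with the rails' −y face. The bottom of the first rung is 195 mm above the floor and each subsequent rung is 319 mm higher than the one below.

The ladder is on top of the table.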